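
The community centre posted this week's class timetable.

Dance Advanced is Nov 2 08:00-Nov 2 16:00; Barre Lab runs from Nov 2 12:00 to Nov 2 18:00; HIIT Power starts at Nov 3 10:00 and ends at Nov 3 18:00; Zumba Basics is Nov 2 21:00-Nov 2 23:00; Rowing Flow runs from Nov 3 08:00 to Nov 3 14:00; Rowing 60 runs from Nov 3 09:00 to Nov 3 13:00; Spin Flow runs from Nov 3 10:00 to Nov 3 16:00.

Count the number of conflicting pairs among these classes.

7

Check each pair: they overlap iff neither finishes before the other starts.
Sorted by start: Dance Advanced, Barre Lab, Zumba Basics, Rowing Flow, Rowing 60, HIIT Power, Spin Flow.
Barre Lab starts before Dance Advanced ends → Dance Advanced and Barre Lab overlap.
Zumba Basics starts after Dance Advanced ends; Dance Advanced is clear from here.
Zumba Basics starts after Barre Lab ends; Barre Lab is clear from here.
Rowing Flow starts after Zumba Basics ends; Zumba Basics is clear from here.
Rowing 60 starts before Rowing Flow ends → Rowing Flow and Rowing 60 overlap.
HIIT Power starts before Rowing Flow ends → Rowing Flow and HIIT Power overlap.
Spin Flow starts before Rowing Flow ends → Rowing Flow and Spin Flow overlap.
HIIT Power starts before Rowing 60 ends → Rowing 60 and HIIT Power overlap.
Spin Flow starts before Rowing 60 ends → Rowing 60 and Spin Flow overlap.
Spin Flow starts before HIIT Power ends → HIIT Power and Spin Flow overlap.
Overlapping pairs: Barre Lab & Dance Advanced, HIIT Power & Rowing 60, HIIT Power & Rowing Flow, HIIT Power & Spin Flow, Rowing 60 & Rowing Flow, Rowing 60 & Spin Flow, Rowing Flow & Spin Flow — 7 in total.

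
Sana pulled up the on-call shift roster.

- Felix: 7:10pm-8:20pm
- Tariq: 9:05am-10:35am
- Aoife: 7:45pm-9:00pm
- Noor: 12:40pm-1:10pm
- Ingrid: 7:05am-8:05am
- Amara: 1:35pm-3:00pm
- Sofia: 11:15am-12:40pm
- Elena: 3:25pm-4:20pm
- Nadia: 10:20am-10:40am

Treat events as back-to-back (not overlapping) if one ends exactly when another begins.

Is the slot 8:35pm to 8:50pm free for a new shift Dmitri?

Ingrid: ends 8:05am at or before Dmitri starts 8:35pm → clear.
Tariq: ends 10:35am at or before Dmitri starts 8:35pm → clear.
Nadia: ends 10:40am at or before Dmitri starts 8:35pm → clear.
Sofia: ends 12:40pm at or before Dmitri starts 8:35pm → clear.
Noor: ends 1:10pm at or before Dmitri starts 8:35pm → clear.
Amara: ends 3:00pm at or before Dmitri starts 8:35pm → clear.
Elena: ends 4:20pm at or before Dmitri starts 8:35pm → clear.
Felix: ends 8:20pm at or before Dmitri starts 8:35pm → clear.
Aoife: starts 7:45pm before Dmitri ends 8:50pm, and ends 9:00pm after Dmitri starts 8:35pm → overlap.
Dmitri overlaps Aoife.

No — it overlaps Aoife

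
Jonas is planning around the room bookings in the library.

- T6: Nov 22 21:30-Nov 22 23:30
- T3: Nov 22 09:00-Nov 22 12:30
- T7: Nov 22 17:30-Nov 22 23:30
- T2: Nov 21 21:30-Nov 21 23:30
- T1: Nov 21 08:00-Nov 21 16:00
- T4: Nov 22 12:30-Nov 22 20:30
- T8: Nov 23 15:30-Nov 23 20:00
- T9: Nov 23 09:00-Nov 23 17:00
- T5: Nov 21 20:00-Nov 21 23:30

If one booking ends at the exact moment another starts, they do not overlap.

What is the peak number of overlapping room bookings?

Sort all start/end points and keep a running count:
Nov 21 08:00 start T1 → 1
Nov 21 16:00 end T1 → 0
Nov 21 20:00 start T5 → 1
Nov 21 21:30 start T2 → 2
Nov 21 23:30 end T2 → 1
Nov 21 23:30 end T5 → 0
Nov 22 09:00 start T3 → 1
Nov 22 12:30 end T3 → 0
Nov 22 12:30 start T4 → 1
Nov 22 17:30 start T7 → 2
Nov 22 20:30 end T4 → 1
Nov 22 21:30 start T6 → 2
Nov 22 23:30 end T6 → 1
Nov 22 23:30 end T7 → 0
Nov 23 09:00 start T9 → 1
Nov 23 15:30 start T8 → 2
Nov 23 17:00 end T9 → 1
Nov 23 20:00 end T8 → 0
Peak is 2, at Nov 21 21:30 (T2, T5).

2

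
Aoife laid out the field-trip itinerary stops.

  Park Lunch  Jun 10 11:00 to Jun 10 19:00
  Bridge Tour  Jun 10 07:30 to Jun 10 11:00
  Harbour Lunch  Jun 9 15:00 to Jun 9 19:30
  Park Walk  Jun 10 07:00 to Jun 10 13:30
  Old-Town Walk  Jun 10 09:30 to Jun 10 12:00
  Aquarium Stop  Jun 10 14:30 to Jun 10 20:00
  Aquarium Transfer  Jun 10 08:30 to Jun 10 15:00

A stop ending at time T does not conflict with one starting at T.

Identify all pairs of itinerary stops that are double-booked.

Aquarium Stop & Aquarium Transfer, Aquarium Stop & Park Lunch, Aquarium Transfer & Bridge Tour, Aquarium Transfer & Old-Town Walk, Aquarium Transfer & Park Lunch, Aquarium Transfer & Park Walk, Bridge Tour & Old-Town Walk, Bridge Tour & Park Walk, Old-Town Walk & Park Lunch, Old-Town Walk & Park Walk, Park Lunch & Park Walk

Sorted by start: Harbour Lunch, Park Walk, Bridge Tour, Aquarium Transfer, Old-Town Walk, Park Lunch, Aquarium Stop.
Park Walk starts after Harbour Lunch ends, so nothing later overlaps Harbour Lunch either.
Bridge Tour starts before Park Walk ends → Park Walk and Bridge Tour overlap.
Aquarium Transfer starts before Park Walk ends → Park Walk and Aquarium Transfer overlap.
Old-Town Walk starts before Park Walk ends → Park Walk and Old-Town Walk overlap.
Park Lunch starts before Park Walk ends → Park Walk and Park Lunch overlap.
Aquarium Stop starts after Park Walk ends.
Aquarium Transfer starts before Bridge Tour ends → Bridge Tour and Aquarium Transfer overlap.
Old-Town Walk starts before Bridge Tour ends → Bridge Tour and Old-Town Walk overlap.
Park Lunch starts exactly when Bridge Tour ends (back-to-back, no overlap), so nothing later overlaps Bridge Tour either.
Old-Town Walk starts before Aquarium Transfer ends → Aquarium Transfer and Old-Town Walk overlap.
Park Lunch starts before Aquarium Transfer ends → Aquarium Transfer and Park Lunch overlap.
Aquarium Stop starts before Aquarium Transfer ends → Aquarium Transfer and Aquarium Stop overlap.
Park Lunch starts before Old-Town Walk ends → Old-Town Walk and Park Lunch overlap.
Aquarium Stop starts after Old-Town Walk ends.
Aquarium Stop starts before Park Lunch ends → Park Lunch and Aquarium Stop overlap.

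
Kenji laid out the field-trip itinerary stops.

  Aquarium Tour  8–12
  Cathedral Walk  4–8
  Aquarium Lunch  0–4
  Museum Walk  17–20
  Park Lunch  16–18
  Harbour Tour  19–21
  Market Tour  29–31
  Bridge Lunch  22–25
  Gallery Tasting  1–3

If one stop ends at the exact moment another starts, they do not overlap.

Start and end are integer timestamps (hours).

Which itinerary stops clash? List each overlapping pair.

Two intervals overlap when each starts before the other ends.
Sorted by start: Aquarium Lunch, Gallery Tasting, Cathedral Walk, Aquarium Tour, Park Lunch, Museum Walk, Harbour Tour, Bridge Lunch, Market Tour.
Gallery Tasting starts before Aquarium Lunch ends → Aquarium Lunch and Gallery Tasting overlap.
Cathedral Walk starts exactly when Aquarium Lunch ends (back-to-back, no overlap); Aquarium Lunch is clear from here.
Cathedral Walk starts after Gallery Tasting ends; Gallery Tasting is clear from here.
Aquarium Tour starts exactly when Cathedral Walk ends (back-to-back, no overlap); Cathedral Walk is clear from here.
Park Lunch starts after Aquarium Tour ends; Aquarium Tour is clear from here.
Museum Walk starts before Park Lunch ends → Park Lunch and Museum Walk overlap.
Harbour Tour starts after Park Lunch ends; Park Lunch is clear from here.
Harbour Tour starts before Museum Walk ends → Museum Walk and Harbour Tour overlap.
Bridge Lunch starts after Museum Walk ends; Museum Walk is clear from here.
Bridge Lunch starts after Harbour Tour ends; Harbour Tour is clear from here.
Market Tour starts after Bridge Lunch ends.

Aquarium Lunch & Gallery Tasting, Harbour Tour & Museum Walk, Museum Walk & Park Lunch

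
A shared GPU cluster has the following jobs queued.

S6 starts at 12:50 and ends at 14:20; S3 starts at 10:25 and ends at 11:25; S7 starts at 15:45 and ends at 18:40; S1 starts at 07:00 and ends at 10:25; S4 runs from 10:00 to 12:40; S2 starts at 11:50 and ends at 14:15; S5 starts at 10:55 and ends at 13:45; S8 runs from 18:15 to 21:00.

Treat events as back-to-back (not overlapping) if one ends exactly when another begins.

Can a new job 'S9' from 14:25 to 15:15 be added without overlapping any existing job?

Yes — the slot is free

S1: ends 10:25 at or before S9 starts 14:25 → clear.
S4: ends 12:40 at or before S9 starts 14:25 → clear.
S3: ends 11:25 at or before S9 starts 14:25 → clear.
S5: ends 13:45 at or before S9 starts 14:25 → clear.
S2: ends 14:15 at or before S9 starts 14:25 → clear.
S6: ends 14:20 at or before S9 starts 14:25 → clear.
S7: starts 15:45 at or after S9 ends 15:15 → clear.
S8: starts 18:15 at or after S9 ends 15:15 → clear.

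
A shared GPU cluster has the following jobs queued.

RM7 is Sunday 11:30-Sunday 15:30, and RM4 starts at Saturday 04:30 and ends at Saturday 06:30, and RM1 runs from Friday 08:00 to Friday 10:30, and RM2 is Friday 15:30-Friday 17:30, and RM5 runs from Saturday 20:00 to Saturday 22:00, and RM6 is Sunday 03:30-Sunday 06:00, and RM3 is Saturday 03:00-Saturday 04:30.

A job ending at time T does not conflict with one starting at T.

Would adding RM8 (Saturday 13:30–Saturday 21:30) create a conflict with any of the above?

Yes — it overlaps RM5

RM1: ends Friday 10:30 at or before RM8 starts Saturday 13:30 → clear.
RM2: ends Friday 17:30 at or before RM8 starts Saturday 13:30 → clear.
RM3: ends Saturday 04:30 at or before RM8 starts Saturday 13:30 → clear.
RM4: ends Saturday 06:30 at or before RM8 starts Saturday 13:30 → clear.
RM5: starts Saturday 20:00 before RM8 ends Saturday 21:30, and ends Saturday 22:00 after RM8 starts Saturday 13:30 → overlap.
RM6: starts Sunday 03:30 at or after RM8 ends Saturday 21:30 → clear.
RM7: starts Sunday 11:30 at or after RM8 ends Saturday 21:30 → clear.
RM8 overlaps RM5.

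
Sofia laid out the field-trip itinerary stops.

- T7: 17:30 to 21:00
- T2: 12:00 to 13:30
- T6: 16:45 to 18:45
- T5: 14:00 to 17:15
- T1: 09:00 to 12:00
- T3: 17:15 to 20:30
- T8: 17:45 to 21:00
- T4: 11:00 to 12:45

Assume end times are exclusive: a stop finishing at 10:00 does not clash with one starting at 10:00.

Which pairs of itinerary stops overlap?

T1 & T4, T2 & T4, T3 & T6, T3 & T7, T3 & T8, T5 & T6, T6 & T7, T6 & T8, T7 & T8

Sorted by start: T1, T4, T2, T5, T6, T3, T7, T8.
T4 starts before T1 ends → T1 and T4 overlap.
T2 starts exactly when T1 ends (back-to-back, no overlap), so nothing later overlaps T1 either.
T2 starts before T4 ends → T4 and T2 overlap.
T5 starts after T4 ends, so nothing later overlaps T4 either.
T5 starts after T2 ends, so nothing later overlaps T2 either.
T6 starts before T5 ends → T5 and T6 overlap.
T3 starts exactly when T5 ends (back-to-back, no overlap), so nothing later overlaps T5 either.
T3 starts before T6 ends → T6 and T3 overlap.
T7 starts before T6 ends → T6 and T7 overlap.
T8 starts before T6 ends → T6 and T8 overlap.
T7 starts before T3 ends → T3 and T7 overlap.
T8 starts before T3 ends → T3 and T8 overlap.
T8 starts before T7 ends → T7 and T8 overlap.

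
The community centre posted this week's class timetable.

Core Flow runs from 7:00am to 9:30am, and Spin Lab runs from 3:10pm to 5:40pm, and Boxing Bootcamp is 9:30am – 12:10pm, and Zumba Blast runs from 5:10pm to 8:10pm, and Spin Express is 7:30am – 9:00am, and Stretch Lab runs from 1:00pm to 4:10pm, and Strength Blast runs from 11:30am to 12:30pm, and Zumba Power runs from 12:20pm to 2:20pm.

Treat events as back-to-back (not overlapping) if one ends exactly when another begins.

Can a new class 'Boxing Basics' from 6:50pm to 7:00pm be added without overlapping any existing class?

No — it overlaps Zumba Blast

Core Flow: ends 9:30am at or before Boxing Basics starts 6:50pm → clear.
Spin Express: ends 9:00am at or before Boxing Basics starts 6:50pm → clear.
Boxing Bootcamp: ends 12:10pm at or before Boxing Basics starts 6:50pm → clear.
Strength Blast: ends 12:30pm at or before Boxing Basics starts 6:50pm → clear.
Zumba Power: ends 2:20pm at or before Boxing Basics starts 6:50pm → clear.
Stretch Lab: ends 4:10pm at or before Boxing Basics starts 6:50pm → clear.
Spin Lab: ends 5:40pm at or before Boxing Basics starts 6:50pm → clear.
Zumba Blast: starts 5:10pm before Boxing Basics ends 7:00pm, and ends 8:10pm after Boxing Basics starts 6:50pm → overlap.
Boxing Basics overlaps Zumba Blast.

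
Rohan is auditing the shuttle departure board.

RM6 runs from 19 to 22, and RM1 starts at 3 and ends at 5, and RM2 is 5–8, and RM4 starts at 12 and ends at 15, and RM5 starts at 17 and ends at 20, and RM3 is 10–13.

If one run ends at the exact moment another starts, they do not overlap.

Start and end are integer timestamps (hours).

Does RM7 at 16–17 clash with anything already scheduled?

No — it doesn't clash with anything

RM1: ends 5 at or before RM7 starts 16 → clear.
RM2: ends 8 at or before RM7 starts 16 → clear.
RM3: ends 13 at or before RM7 starts 16 → clear.
RM4: ends 15 at or before RM7 starts 16 → clear.
RM5: starts 17 at or after RM7 ends 17 → clear.
RM6: starts 19 at or after RM7 ends 17 → clear.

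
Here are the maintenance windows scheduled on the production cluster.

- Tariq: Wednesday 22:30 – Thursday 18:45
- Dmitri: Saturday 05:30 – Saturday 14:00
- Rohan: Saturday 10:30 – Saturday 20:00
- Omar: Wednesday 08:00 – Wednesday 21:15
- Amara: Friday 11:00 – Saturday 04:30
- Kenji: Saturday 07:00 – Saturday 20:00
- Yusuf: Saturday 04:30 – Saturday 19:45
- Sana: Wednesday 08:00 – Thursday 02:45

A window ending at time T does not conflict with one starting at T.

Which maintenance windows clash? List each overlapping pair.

Dmitri & Kenji, Dmitri & Rohan, Dmitri & Yusuf, Kenji & Rohan, Kenji & Yusuf, Omar & Sana, Rohan & Yusuf, Sana & Tariq

Sorted by start: Omar, Sana, Tariq, Amara, Yusuf, Dmitri, Kenji, Rohan.
Sana starts before Omar ends → Omar and Sana overlap.
Tariq starts after Omar ends, so Omar has no further overlaps.
Tariq starts before Sana ends → Sana and Tariq overlap.
Amara starts after Sana ends, so Sana has no further overlaps.
Amara starts after Tariq ends, so Tariq has no further overlaps.
Yusuf starts exactly when Amara ends (back-to-back, no overlap), so Amara has no further overlaps.
Dmitri starts before Yusuf ends → Yusuf and Dmitri overlap.
Kenji starts before Yusuf ends → Yusuf and Kenji overlap.
Rohan starts before Yusuf ends → Yusuf and Rohan overlap.
Kenji starts before Dmitri ends → Dmitri and Kenji overlap.
Rohan starts before Dmitri ends → Dmitri and Rohan overlap.
Rohan starts before Kenji ends → Kenji and Rohan overlap.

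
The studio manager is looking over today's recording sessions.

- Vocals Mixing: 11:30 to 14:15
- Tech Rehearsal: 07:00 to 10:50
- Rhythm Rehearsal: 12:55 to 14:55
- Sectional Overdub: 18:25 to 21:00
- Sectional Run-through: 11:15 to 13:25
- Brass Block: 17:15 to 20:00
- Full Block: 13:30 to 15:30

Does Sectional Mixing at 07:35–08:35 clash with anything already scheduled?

Tech Rehearsal: starts 07:00 before Sectional Mixing ends 08:35, and ends 10:50 after Sectional Mixing starts 07:35 → overlap.
Sectional Run-through: starts 11:15 at or after Sectional Mixing ends 08:35 → clear.
Vocals Mixing: starts 11:30 at or after Sectional Mixing ends 08:35 → clear.
Rhythm Rehearsal: starts 12:55 at or after Sectional Mixing ends 08:35 → clear.
Full Block: starts 13:30 at or after Sectional Mixing ends 08:35 → clear.
Brass Block: starts 17:15 at or after Sectional Mixing ends 08:35 → clear.
Sectional Overdub: starts 18:25 at or after Sectional Mixing ends 08:35 → clear.
Sectional Mixing overlaps Tech Rehearsal.

Yes — it overlaps Tech Rehearsal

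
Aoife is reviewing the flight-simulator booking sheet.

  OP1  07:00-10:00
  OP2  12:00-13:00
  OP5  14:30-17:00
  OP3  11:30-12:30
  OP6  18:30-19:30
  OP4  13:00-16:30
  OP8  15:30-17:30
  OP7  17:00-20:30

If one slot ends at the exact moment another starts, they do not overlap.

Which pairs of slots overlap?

Sorted by start: OP1, OP3, OP2, OP4, OP5, OP8, OP7, OP6.
OP3 starts after OP1 ends, so nothing later overlaps OP1 either.
OP2 starts before OP3 ends → OP3 and OP2 overlap.
OP4 starts after OP3 ends, so nothing later overlaps OP3 either.
OP4 starts exactly when OP2 ends (back-to-back, no overlap), so nothing later overlaps OP2 either.
OP5 starts before OP4 ends → OP4 and OP5 overlap.
OP8 starts before OP4 ends → OP4 and OP8 overlap.
OP7 starts after OP4 ends, so nothing later overlaps OP4 either.
OP8 starts before OP5 ends → OP5 and OP8 overlap.
OP7 starts exactly when OP5 ends (back-to-back, no overlap), so nothing later overlaps OP5 either.
OP7 starts before OP8 ends → OP8 and OP7 overlap.
OP6 starts after OP8 ends.
OP6 starts before OP7 ends → OP7 and OP6 overlap.

OP2 & OP3, OP4 & OP5, OP4 & OP8, OP5 & OP8, OP6 & OP7, OP7 & OP8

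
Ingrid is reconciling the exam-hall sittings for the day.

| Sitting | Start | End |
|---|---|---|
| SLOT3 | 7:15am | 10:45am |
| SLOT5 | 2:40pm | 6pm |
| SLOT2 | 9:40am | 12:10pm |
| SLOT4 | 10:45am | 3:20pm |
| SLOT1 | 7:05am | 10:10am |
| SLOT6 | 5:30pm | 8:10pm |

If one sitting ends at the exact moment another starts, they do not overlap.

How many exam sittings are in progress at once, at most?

3

Sort all start/end points and keep a running count:
7:05am start SLOT1 → 1
7:15am start SLOT3 → 2
9:40am start SLOT2 → 3
10:10am end SLOT1 → 2
10:45am end SLOT3 → 1
10:45am start SLOT4 → 2
12:10pm end SLOT2 → 1
2:40pm start SLOT5 → 2
3:20pm end SLOT4 → 1
5:30pm start SLOT6 → 2
6pm end SLOT5 → 1
8:10pm end SLOT6 → 0
Peak is 3, at 9:40am (SLOT1, SLOT2, SLOT3).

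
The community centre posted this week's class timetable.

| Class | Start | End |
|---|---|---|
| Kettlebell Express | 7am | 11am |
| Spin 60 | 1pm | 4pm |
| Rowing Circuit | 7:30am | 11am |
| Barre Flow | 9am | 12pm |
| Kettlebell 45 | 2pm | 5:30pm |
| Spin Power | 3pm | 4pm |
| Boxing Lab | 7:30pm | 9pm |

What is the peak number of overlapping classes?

3

Sweep the timeline, counting +1 at each start and −1 at each end (ends before starts at a tie):
7am start Kettlebell Express → 1
7:30am start Rowing Circuit → 2
9am start Barre Flow → 3
11am end Kettlebell Express → 2
11am end Rowing Circuit → 1
12pm end Barre Flow → 0
1pm start Spin 60 → 1
2pm start Kettlebell 45 → 2
3pm start Spin Power → 3
4pm end Spin 60 → 2
4pm end Spin Power → 1
5:30pm end Kettlebell 45 → 0
7:30pm start Boxing Lab → 1
9pm end Boxing Lab → 0
Peak is 3, at 9am (Barre Flow, Kettlebell Express, Rowing Circuit).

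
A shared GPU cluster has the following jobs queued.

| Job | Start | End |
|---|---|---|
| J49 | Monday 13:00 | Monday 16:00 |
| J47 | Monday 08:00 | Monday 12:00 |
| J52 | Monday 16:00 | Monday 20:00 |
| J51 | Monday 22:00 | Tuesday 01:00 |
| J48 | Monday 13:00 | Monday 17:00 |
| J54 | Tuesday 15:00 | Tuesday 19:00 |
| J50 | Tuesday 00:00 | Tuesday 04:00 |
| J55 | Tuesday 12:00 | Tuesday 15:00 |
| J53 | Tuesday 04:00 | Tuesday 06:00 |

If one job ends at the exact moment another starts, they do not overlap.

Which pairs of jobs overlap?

J48 & J49, J48 & J52, J50 & J51

Check each pair: they overlap iff neither finishes before the other starts.
Sorted by start: J47, J48, J49, J52, J51, J50, J53, J55, J54.
J48 starts after J47 ends; J47 is clear from here.
J49 starts before J48 ends → J48 and J49 overlap.
J52 starts before J48 ends → J48 and J52 overlap.
J51 starts after J48 ends; J48 is clear from here.
J52 starts exactly when J49 ends (back-to-back, no overlap); J49 is clear from here.
J51 starts after J52 ends; J52 is clear from here.
J50 starts before J51 ends → J51 and J50 overlap.
J53 starts after J51 ends; J51 is clear from here.
J53 starts exactly when J50 ends (back-to-back, no overlap); J50 is clear from here.
J55 starts after J53 ends; J53 is clear from here.
J54 starts exactly when J55 ends (back-to-back, no overlap).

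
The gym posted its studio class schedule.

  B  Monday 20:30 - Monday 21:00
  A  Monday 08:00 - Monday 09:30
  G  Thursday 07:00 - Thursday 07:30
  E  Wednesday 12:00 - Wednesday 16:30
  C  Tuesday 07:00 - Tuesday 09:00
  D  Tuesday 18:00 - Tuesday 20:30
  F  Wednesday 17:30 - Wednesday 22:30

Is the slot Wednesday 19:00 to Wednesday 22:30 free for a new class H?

No — it overlaps F

A: ends Monday 09:30 at or before H starts Wednesday 19:00 → clear.
B: ends Monday 21:00 at or before H starts Wednesday 19:00 → clear.
C: ends Tuesday 09:00 at or before H starts Wednesday 19:00 → clear.
D: ends Tuesday 20:30 at or before H starts Wednesday 19:00 → clear.
E: ends Wednesday 16:30 at or before H starts Wednesday 19:00 → clear.
F: starts Wednesday 17:30 before H ends Wednesday 22:30, and ends Wednesday 22:30 after H starts Wednesday 19:00 → overlap.
G: starts Thursday 07:00 at or after H ends Wednesday 22:30 → clear.
H overlaps F.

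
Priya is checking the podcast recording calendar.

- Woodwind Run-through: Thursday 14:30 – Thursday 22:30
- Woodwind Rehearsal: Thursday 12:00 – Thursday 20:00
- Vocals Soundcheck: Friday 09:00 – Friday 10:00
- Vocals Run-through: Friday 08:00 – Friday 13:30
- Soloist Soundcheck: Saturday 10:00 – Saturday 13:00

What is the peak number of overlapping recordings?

Sort all start/end points and keep a running count:
Thursday 12:00 start Woodwind Rehearsal → 1
Thursday 14:30 start Woodwind Run-through → 2
Thursday 20:00 end Woodwind Rehearsal → 1
Thursday 22:30 end Woodwind Run-through → 0
Friday 08:00 start Vocals Run-through → 1
Friday 09:00 start Vocals Soundcheck → 2
Friday 10:00 end Vocals Soundcheck → 1
Friday 13:30 end Vocals Run-through → 0
Saturday 10:00 start Soloist Soundcheck → 1
Saturday 13:00 end Soloist Soundcheck → 0
Peak is 2, at Thursday 14:30 (Woodwind Rehearsal, Woodwind Run-through).

2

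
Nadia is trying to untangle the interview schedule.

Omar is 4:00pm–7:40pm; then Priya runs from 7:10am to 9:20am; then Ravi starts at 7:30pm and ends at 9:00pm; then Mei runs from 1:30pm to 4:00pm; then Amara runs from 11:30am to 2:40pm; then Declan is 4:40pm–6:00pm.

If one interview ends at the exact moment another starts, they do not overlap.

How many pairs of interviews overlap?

Sorted by start: Priya, Amara, Mei, Omar, Declan, Ravi.
Amara starts after Priya ends, so Priya has no further overlaps.
Mei starts before Amara ends → Amara and Mei overlap.
Omar starts after Amara ends, so Amara has no further overlaps.
Omar starts exactly when Mei ends (back-to-back, no overlap), so Mei has no further overlaps.
Declan starts before Omar ends → Omar and Declan overlap.
Ravi starts before Omar ends → Omar and Ravi overlap.
Ravi starts after Declan ends.
Overlapping pairs: Amara & Mei, Declan & Omar, Omar & Ravi — 3 in total.

3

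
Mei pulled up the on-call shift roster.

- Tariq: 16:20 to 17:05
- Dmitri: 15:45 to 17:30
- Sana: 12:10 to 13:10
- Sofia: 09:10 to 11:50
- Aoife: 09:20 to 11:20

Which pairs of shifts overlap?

Sorted by start: Sofia, Aoife, Sana, Dmitri, Tariq.
Aoife starts before Sofia ends → Sofia and Aoife overlap.
Sana starts after Sofia ends, so Sofia has no further overlaps.
Sana starts after Aoife ends, so Aoife has no further overlaps.
Dmitri starts after Sana ends, so Sana has no further overlaps.
Tariq starts before Dmitri ends → Dmitri and Tariq overlap.

Aoife & Sofia, Dmitri & Tariq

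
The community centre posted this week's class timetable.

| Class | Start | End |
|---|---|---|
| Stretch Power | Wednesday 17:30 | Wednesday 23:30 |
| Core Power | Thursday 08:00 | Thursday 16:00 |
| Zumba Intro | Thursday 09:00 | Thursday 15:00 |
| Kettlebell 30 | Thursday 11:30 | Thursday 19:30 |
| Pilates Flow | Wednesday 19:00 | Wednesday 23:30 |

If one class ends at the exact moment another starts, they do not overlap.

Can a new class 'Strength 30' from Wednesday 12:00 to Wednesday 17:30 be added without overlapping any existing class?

Yes — the slot is free

Stretch Power: starts Wednesday 17:30 at or after Strength 30 ends Wednesday 17:30 → clear.
Pilates Flow: starts Wednesday 19:00 at or after Strength 30 ends Wednesday 17:30 → clear.
Core Power: starts Thursday 08:00 at or after Strength 30 ends Wednesday 17:30 → clear.
Zumba Intro: starts Thursday 09:00 at or after Strength 30 ends Wednesday 17:30 → clear.
Kettlebell 30: starts Thursday 11:30 at or after Strength 30 ends Wednesday 17:30 → clear.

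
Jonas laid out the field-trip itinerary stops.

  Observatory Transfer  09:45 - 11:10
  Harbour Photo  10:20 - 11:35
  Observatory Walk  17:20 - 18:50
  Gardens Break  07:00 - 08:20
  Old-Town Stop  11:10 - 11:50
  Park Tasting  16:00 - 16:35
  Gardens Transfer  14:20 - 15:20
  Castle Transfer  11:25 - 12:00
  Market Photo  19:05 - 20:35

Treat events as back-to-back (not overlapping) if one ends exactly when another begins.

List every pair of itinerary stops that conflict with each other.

Sorted by start: Gardens Break, Observatory Transfer, Harbour Photo, Old-Town Stop, Castle Transfer, Gardens Transfer, Park Tasting, Observatory Walk, Market Photo.
Observatory Transfer starts after Gardens Break ends, so Gardens Break has no further overlaps.
Harbour Photo starts before Observatory Transfer ends → Observatory Transfer and Harbour Photo overlap.
Old-Town Stop starts exactly when Observatory Transfer ends (back-to-back, no overlap), so Observatory Transfer has no further overlaps.
Old-Town Stop starts before Harbour Photo ends → Harbour Photo and Old-Town Stop overlap.
Castle Transfer starts before Harbour Photo ends → Harbour Photo and Castle Transfer overlap.
Gardens Transfer starts after Harbour Photo ends, so Harbour Photo has no further overlaps.
Castle Transfer starts before Old-Town Stop ends → Old-Town Stop and Castle Transfer overlap.
Gardens Transfer starts after Old-Town Stop ends, so Old-Town Stop has no further overlaps.
Gardens Transfer starts after Castle Transfer ends, so Castle Transfer has no further overlaps.
Park Tasting starts after Gardens Transfer ends, so Gardens Transfer has no further overlaps.
Observatory Walk starts after Park Tasting ends, so Park Tasting has no further overlaps.
Market Photo starts after Observatory Walk ends.

Castle Transfer & Harbour Photo, Castle Transfer & Old-Town Stop, Harbour Photo & Observatory Transfer, Harbour Photo & Old-Town Stop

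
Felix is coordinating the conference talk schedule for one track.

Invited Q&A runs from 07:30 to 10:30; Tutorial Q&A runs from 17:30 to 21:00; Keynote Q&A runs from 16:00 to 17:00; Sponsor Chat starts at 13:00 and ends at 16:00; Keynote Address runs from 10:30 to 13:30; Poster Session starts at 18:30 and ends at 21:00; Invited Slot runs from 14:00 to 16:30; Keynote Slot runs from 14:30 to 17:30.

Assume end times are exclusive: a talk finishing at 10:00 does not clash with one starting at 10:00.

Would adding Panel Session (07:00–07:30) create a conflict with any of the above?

No — it doesn't clash with anything

Invited Q&A: starts 07:30 at or after Panel Session ends 07:30 → clear.
Keynote Address: starts 10:30 at or after Panel Session ends 07:30 → clear.
Sponsor Chat: starts 13:00 at or after Panel Session ends 07:30 → clear.
Invited Slot: starts 14:00 at or after Panel Session ends 07:30 → clear.
Keynote Slot: starts 14:30 at or after Panel Session ends 07:30 → clear.
Keynote Q&A: starts 16:00 at or after Panel Session ends 07:30 → clear.
Tutorial Q&A: starts 17:30 at or after Panel Session ends 07:30 → clear.
Poster Session: starts 18:30 at or after Panel Session ends 07:30 → clear.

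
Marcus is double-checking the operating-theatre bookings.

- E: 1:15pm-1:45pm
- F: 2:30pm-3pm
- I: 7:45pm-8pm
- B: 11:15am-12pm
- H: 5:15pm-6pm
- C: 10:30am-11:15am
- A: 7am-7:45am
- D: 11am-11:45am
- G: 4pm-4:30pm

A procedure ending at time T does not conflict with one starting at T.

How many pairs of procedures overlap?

2

Two intervals overlap when each starts before the other ends.
Sorted by start: A, C, D, B, E, F, G, H, I.
C starts after A ends — done with A.
D starts before C ends → C and D overlap.
B starts exactly when C ends (back-to-back, no overlap) — done with C.
B starts before D ends → D and B overlap.
E starts after D ends — done with D.
E starts after B ends — done with B.
F starts after E ends — done with E.
G starts after F ends — done with F.
H starts after G ends — done with G.
I starts after H ends.
Overlapping pairs: B & D, C & D — 2 in total.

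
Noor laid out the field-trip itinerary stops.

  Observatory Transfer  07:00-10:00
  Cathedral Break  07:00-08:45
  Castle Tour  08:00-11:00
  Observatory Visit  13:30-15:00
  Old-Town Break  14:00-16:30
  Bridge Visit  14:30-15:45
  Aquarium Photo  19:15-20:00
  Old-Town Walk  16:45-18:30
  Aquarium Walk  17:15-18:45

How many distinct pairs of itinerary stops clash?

7

Sorted by start: Observatory Transfer, Cathedral Break, Castle Tour, Observatory Visit, Old-Town Break, Bridge Visit, Old-Town Walk, Aquarium Walk, Aquarium Photo.
Cathedral Break starts before Observatory Transfer ends → Observatory Transfer and Cathedral Break overlap.
Castle Tour starts before Observatory Transfer ends → Observatory Transfer and Castle Tour overlap.
Observatory Visit starts after Observatory Transfer ends; Observatory Transfer is clear from here.
Castle Tour starts before Cathedral Break ends → Cathedral Break and Castle Tour overlap.
Observatory Visit starts after Cathedral Break ends; Cathedral Break is clear from here.
Observatory Visit starts after Castle Tour ends; Castle Tour is clear from here.
Old-Town Break starts before Observatory Visit ends → Observatory Visit and Old-Town Break overlap.
Bridge Visit starts before Observatory Visit ends → Observatory Visit and Bridge Visit overlap.
Old-Town Walk starts after Observatory Visit ends; Observatory Visit is clear from here.
Bridge Visit starts before Old-Town Break ends → Old-Town Break and Bridge Visit overlap.
Old-Town Walk starts after Old-Town Break ends; Old-Town Break is clear from here.
Old-Town Walk starts after Bridge Visit ends; Bridge Visit is clear from here.
Aquarium Walk starts before Old-Town Walk ends → Old-Town Walk and Aquarium Walk overlap.
Aquarium Photo starts after Old-Town Walk ends.
Aquarium Photo starts after Aquarium Walk ends.
Overlapping pairs: Aquarium Walk & Old-Town Walk, Bridge Visit & Observatory Visit, Bridge Visit & Old-Town Break, Castle Tour & Cathedral Break, Castle Tour & Observatory Transfer, Cathedral Break & Observatory Transfer, Observatory Visit & Old-Town Break — 7 in total.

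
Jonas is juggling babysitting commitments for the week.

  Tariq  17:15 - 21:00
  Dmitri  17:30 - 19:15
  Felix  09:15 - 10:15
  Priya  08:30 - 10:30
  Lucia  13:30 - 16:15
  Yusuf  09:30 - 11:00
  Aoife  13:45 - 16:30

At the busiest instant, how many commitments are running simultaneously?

3

Sweep the timeline, counting +1 at each start and −1 at each end (ends before starts at a tie):
08:30 start Priya → 1
09:15 start Felix → 2
09:30 start Yusuf → 3
10:15 end Felix → 2
10:30 end Priya → 1
11:00 end Yusuf → 0
13:30 start Lucia → 1
13:45 start Aoife → 2
16:15 end Lucia → 1
16:30 end Aoife → 0
17:15 start Tariq → 1
17:30 start Dmitri → 2
19:15 end Dmitri → 1
21:00 end Tariq → 0
Peak is 3, at 09:30 (Felix, Priya, Yusuf).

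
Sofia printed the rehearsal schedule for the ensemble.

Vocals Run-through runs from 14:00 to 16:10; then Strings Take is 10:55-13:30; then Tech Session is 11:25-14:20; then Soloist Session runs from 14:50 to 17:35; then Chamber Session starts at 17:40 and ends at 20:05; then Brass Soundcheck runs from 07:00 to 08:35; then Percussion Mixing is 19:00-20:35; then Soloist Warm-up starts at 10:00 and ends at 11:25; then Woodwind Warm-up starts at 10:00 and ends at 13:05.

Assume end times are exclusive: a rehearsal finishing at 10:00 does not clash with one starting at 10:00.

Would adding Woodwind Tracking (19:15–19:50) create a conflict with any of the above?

Yes — it overlaps Chamber Session, Percussion Mixing

Brass Soundcheck: ends 08:35 at or before Woodwind Tracking starts 19:15 → clear.
Woodwind Warm-up: ends 13:05 at or before Woodwind Tracking starts 19:15 → clear.
Soloist Warm-up: ends 11:25 at or before Woodwind Tracking starts 19:15 → clear.
Strings Take: ends 13:30 at or before Woodwind Tracking starts 19:15 → clear.
Tech Session: ends 14:20 at or before Woodwind Tracking starts 19:15 → clear.
Vocals Run-through: ends 16:10 at or before Woodwind Tracking starts 19:15 → clear.
Soloist Session: ends 17:35 at or before Woodwind Tracking starts 19:15 → clear.
Chamber Session: starts 17:40 before Woodwind Tracking ends 19:50, and ends 20:05 after Woodwind Tracking starts 19:15 → overlap.
Percussion Mixing: starts 19:00 before Woodwind Tracking ends 19:50, and ends 20:35 after Woodwind Tracking starts 19:15 → overlap.
Woodwind Tracking overlaps Percussion Mixing, Chamber Session.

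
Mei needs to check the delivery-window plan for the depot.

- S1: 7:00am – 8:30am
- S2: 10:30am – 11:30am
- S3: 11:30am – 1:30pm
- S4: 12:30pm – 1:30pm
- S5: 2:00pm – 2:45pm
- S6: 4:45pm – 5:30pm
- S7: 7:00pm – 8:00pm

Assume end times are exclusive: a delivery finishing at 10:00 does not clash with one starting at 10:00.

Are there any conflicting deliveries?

Sorted by start: S1, S2, S3, S4, S5, S6, S7.
S2 starts after S1 ends — done with S1.
S3 starts exactly when S2 ends (back-to-back, no overlap) — done with S2.
S4 starts before S3 ends → S3 and S4 overlap.
That's a conflict, so the schedule is not conflict-free.

Yes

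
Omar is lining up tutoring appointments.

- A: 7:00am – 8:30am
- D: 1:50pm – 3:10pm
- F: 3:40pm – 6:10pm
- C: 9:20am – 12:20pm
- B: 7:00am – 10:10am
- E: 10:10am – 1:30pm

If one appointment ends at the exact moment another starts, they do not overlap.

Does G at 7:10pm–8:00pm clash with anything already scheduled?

No — it doesn't clash with anything

A: ends 8:30am at or before G starts 7:10pm → clear.
B: ends 10:10am at or before G starts 7:10pm → clear.
C: ends 12:20pm at or before G starts 7:10pm → clear.
E: ends 1:30pm at or before G starts 7:10pm → clear.
D: ends 3:10pm at or before G starts 7:10pm → clear.
F: ends 6:10pm at or before G starts 7:10pm → clear.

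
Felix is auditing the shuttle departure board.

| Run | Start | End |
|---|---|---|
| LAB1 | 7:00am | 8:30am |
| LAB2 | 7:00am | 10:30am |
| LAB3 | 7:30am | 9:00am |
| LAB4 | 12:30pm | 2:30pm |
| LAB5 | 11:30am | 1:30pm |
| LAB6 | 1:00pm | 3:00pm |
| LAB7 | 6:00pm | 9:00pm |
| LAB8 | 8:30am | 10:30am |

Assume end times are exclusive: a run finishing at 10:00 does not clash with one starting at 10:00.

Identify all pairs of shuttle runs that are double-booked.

LAB1 & LAB2, LAB1 & LAB3, LAB2 & LAB3, LAB2 & LAB8, LAB3 & LAB8, LAB4 & LAB5, LAB4 & LAB6, LAB5 & LAB6

Two intervals overlap when each starts before the other ends.
Sorted by start: LAB1, LAB2, LAB3, LAB8, LAB5, LAB4, LAB6, LAB7.
LAB2 starts before LAB1 ends → LAB1 and LAB2 overlap.
LAB3 starts before LAB1 ends → LAB1 and LAB3 overlap.
LAB8 starts exactly when LAB1 ends (back-to-back, no overlap) — done with LAB1.
LAB3 starts before LAB2 ends → LAB2 and LAB3 overlap.
LAB8 starts before LAB2 ends → LAB2 and LAB8 overlap.
LAB5 starts after LAB2 ends — done with LAB2.
LAB8 starts before LAB3 ends → LAB3 and LAB8 overlap.
LAB5 starts after LAB3 ends — done with LAB3.
LAB5 starts after LAB8 ends — done with LAB8.
LAB4 starts before LAB5 ends → LAB5 and LAB4 overlap.
LAB6 starts before LAB5 ends → LAB5 and LAB6 overlap.
LAB7 starts after LAB5 ends.
LAB6 starts before LAB4 ends → LAB4 and LAB6 overlap.
LAB7 starts after LAB4 ends.
LAB7 starts after LAB6 ends.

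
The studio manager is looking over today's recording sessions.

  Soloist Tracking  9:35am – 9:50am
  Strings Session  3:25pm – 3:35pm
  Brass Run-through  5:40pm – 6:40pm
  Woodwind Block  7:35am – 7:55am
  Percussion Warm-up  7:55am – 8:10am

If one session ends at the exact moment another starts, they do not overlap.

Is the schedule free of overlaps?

Yes

Sorted by start: Woodwind Block, Percussion Warm-up, Soloist Tracking, Strings Session, Brass Run-through.
Percussion Warm-up starts exactly when Woodwind Block ends (back-to-back, no overlap), so Woodwind Block has no further overlaps.
Soloist Tracking starts after Percussion Warm-up ends, so Percussion Warm-up has no further overlaps.
Strings Session starts after Soloist Tracking ends, so Soloist Tracking has no further overlaps.
Brass Run-through starts after Strings Session ends.
Every pair is clear; the schedule has no overlaps.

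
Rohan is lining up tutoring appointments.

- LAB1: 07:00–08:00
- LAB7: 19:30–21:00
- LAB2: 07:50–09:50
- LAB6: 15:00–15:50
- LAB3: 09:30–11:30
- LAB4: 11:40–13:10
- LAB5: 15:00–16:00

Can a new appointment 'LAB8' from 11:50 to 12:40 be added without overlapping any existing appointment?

LAB1: ends 08:00 at or before LAB8 starts 11:50 → clear.
LAB2: ends 09:50 at or before LAB8 starts 11:50 → clear.
LAB3: ends 11:30 at or before LAB8 starts 11:50 → clear.
LAB4: starts 11:40 before LAB8 ends 12:40, and ends 13:10 after LAB8 starts 11:50 → overlap.
LAB5: starts 15:00 at or after LAB8 ends 12:40 → clear.
LAB6: starts 15:00 at or after LAB8 ends 12:40 → clear.
LAB7: starts 19:30 at or after LAB8 ends 12:40 → clear.
LAB8 overlaps LAB4.

No — it overlaps LAB4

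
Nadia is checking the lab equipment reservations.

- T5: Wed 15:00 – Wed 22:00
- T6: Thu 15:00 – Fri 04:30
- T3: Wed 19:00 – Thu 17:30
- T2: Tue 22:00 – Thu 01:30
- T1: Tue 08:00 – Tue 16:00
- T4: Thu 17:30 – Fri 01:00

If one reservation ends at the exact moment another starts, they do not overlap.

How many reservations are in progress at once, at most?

Sweep the timeline, counting +1 at each start and −1 at each end (ends before starts at a tie):
Tue 08:00 start T1 → 1
Tue 16:00 end T1 → 0
Tue 22:00 start T2 → 1
Wed 15:00 start T5 → 2
Wed 19:00 start T3 → 3
Wed 22:00 end T5 → 2
Thu 01:30 end T2 → 1
Thu 15:00 start T6 → 2
Thu 17:30 end T3 → 1
Thu 17:30 start T4 → 2
Fri 01:00 end T4 → 1
Fri 04:30 end T6 → 0
Peak is 3, at Wed 19:00 (T2, T3, T5).

3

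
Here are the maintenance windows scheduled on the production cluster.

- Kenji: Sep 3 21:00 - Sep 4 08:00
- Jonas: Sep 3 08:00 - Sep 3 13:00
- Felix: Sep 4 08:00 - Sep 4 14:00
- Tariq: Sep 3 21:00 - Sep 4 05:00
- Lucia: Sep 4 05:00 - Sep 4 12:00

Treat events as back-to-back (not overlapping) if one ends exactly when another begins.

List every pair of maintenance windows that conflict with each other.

Felix & Lucia, Kenji & Lucia, Kenji & Tariq

Sorted by start: Jonas, Tariq, Kenji, Lucia, Felix.
Tariq starts after Jonas ends; Jonas is clear from here.
Kenji starts before Tariq ends → Tariq and Kenji overlap.
Lucia starts exactly when Tariq ends (back-to-back, no overlap); Tariq is clear from here.
Lucia starts before Kenji ends → Kenji and Lucia overlap.
Felix starts exactly when Kenji ends (back-to-back, no overlap).
Felix starts before Lucia ends → Lucia and Felix overlap.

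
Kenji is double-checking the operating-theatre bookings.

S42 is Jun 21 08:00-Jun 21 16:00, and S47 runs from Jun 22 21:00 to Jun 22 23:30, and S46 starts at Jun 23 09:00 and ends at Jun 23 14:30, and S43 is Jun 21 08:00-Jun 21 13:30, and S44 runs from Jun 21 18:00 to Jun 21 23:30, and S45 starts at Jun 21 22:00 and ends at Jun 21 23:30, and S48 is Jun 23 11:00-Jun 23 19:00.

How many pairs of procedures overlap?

3

Two intervals overlap when each starts before the other ends.
Sorted by start: S42, S43, S44, S45, S47, S46, S48.
S43 starts before S42 ends → S42 and S43 overlap.
S44 starts after S42 ends; S42 is clear from here.
S44 starts after S43 ends; S43 is clear from here.
S45 starts before S44 ends → S44 and S45 overlap.
S47 starts after S44 ends; S44 is clear from here.
S47 starts after S45 ends; S45 is clear from here.
S46 starts after S47 ends; S47 is clear from here.
S48 starts before S46 ends → S46 and S48 overlap.
Overlapping pairs: S42 & S43, S44 & S45, S46 & S48 — 3 in total.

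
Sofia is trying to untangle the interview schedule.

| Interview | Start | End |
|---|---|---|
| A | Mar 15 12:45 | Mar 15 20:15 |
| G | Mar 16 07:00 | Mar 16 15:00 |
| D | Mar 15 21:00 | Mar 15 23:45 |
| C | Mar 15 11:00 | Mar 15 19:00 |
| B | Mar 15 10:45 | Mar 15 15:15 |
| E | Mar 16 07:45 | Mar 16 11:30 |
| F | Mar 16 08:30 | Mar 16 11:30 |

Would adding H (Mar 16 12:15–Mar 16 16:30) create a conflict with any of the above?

Yes — it overlaps G

B: ends Mar 15 15:15 at or before H starts Mar 16 12:15 → clear.
C: ends Mar 15 19:00 at or before H starts Mar 16 12:15 → clear.
A: ends Mar 15 20:15 at or before H starts Mar 16 12:15 → clear.
D: ends Mar 15 23:45 at or before H starts Mar 16 12:15 → clear.
G: starts Mar 16 07:00 before H ends Mar 16 16:30, and ends Mar 16 15:00 after H starts Mar 16 12:15 → overlap.
E: ends Mar 16 11:30 at or before H starts Mar 16 12:15 → clear.
F: ends Mar 16 11:30 at or before H starts Mar 16 12:15 → clear.
H overlaps G.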